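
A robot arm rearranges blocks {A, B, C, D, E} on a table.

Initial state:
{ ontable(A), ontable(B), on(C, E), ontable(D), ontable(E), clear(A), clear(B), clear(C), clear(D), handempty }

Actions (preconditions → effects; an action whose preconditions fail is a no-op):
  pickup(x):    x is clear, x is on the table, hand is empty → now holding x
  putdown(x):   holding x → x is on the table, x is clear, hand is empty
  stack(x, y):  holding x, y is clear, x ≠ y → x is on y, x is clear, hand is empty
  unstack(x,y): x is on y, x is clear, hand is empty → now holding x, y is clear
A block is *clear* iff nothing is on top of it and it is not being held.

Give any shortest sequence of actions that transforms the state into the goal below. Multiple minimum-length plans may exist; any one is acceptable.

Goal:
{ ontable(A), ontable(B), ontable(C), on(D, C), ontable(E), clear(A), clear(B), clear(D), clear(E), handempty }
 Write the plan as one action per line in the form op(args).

step 1 (unstack(C, E)): towers=[A; B; D; E] holding=C
step 2 (putdown(C)): towers=[A; B; C; D; E] holding=-
step 3 (pickup(D)): towers=[A; B; C; E] holding=D
step 4 (stack(D, C)): towers=[A; B; C/D; E] holding=-
goal check: towers=[A; B; C/D; E] holding=- — reached (length 4, optimal by BFS)

unstack(C, E)
putdown(C)
pickup(D)
stack(D, C)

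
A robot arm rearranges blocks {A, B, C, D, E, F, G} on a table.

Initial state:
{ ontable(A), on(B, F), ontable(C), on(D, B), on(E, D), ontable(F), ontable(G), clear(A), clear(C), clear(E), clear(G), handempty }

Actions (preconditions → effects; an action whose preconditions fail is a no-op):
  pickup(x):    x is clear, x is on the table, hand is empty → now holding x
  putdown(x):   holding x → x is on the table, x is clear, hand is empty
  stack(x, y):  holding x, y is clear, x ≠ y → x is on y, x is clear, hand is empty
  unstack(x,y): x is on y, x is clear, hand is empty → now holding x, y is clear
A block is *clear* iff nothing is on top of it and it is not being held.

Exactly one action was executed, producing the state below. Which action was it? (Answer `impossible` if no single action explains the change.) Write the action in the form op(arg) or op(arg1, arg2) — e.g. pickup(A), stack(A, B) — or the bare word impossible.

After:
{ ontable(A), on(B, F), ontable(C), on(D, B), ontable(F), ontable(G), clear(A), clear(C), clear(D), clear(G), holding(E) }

unstack(E, D)

target: towers=[A; C; F/B/D; G] holding=E
         pickup(G) → towers=[A; C; F/B/D/E] holding=G
         pickup(A) → towers=[C; F/B/D/E; G] holding=A
     unstack(E, D) → towers=[A; C; F/B/D; G] holding=E  ← match
         pickup(C) → towers=[A; F/B/D/E; G] holding=C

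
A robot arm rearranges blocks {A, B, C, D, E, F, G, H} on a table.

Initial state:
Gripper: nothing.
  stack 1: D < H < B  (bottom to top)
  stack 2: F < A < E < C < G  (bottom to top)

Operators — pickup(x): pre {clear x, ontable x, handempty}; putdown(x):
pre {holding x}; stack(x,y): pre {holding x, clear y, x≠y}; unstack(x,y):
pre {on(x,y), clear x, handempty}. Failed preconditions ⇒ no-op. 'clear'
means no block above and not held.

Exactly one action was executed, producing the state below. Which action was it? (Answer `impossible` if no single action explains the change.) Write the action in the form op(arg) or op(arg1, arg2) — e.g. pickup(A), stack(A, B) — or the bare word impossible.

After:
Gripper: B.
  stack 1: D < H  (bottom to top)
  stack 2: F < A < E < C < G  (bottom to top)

target: towers=[D/H; F/A/E/C/G] holding=B
     unstack(G, C) → towers=[D/H/B; F/A/E/C] holding=G
     unstack(B, H) → towers=[D/H; F/A/E/C/G] holding=B  ← match

unstack(B, H)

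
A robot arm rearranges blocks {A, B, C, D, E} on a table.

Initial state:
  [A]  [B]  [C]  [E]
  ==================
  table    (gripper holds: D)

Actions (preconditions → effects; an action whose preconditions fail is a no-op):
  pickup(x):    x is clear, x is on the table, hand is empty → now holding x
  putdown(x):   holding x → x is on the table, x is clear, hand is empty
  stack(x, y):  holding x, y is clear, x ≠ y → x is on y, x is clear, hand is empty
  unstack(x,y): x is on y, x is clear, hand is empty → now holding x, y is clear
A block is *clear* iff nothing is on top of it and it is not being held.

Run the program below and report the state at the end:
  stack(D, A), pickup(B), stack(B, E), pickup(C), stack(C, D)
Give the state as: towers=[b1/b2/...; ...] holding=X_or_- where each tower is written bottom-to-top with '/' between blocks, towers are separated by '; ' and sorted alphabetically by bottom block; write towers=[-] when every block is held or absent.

step 1 (stack(D, A)): towers=[A/D; B; C; E] holding=-
step 2 (pickup(B)): towers=[A/D; C; E] holding=B
step 3 (stack(B, E)): towers=[A/D; C; E/B] holding=-
step 4 (pickup(C)): towers=[A/D; E/B] holding=C
step 5 (stack(C, D)): towers=[A/D/C; E/B] holding=-

towers=[A/D/C; E/B] holding=-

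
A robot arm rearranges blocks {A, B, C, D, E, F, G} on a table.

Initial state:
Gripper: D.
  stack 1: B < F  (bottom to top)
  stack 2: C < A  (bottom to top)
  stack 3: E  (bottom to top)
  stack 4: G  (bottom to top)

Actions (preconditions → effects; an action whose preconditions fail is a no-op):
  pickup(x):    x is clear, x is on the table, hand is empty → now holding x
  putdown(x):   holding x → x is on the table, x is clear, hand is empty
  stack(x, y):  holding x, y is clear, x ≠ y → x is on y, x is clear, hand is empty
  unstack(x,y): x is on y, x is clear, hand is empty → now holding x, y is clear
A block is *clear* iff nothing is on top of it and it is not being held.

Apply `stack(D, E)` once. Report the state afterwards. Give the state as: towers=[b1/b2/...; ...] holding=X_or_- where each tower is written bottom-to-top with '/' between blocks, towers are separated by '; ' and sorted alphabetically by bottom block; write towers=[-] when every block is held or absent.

before: towers=[B/F; C/A; E; G] holding=D
pre[stack(D, E)]: holding(D) ok, clear(E) ok, D≠E ok
all met → apply stack(D, E)
after:  towers=[B/F; C/A; E/D; G] holding=-

towers=[B/F; C/A; E/D; G] holding=-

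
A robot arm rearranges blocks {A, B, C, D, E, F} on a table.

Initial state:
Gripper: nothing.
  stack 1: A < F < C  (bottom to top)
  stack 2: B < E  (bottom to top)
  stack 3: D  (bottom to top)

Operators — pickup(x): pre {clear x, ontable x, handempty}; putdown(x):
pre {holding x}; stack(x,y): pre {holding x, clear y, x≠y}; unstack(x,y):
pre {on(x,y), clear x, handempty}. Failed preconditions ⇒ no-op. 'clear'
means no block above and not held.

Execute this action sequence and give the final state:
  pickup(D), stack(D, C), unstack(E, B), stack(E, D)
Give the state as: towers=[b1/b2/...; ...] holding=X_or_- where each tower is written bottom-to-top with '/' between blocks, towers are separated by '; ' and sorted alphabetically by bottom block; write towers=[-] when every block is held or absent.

towers=[A/F/C/D/E; B] holding=-

step 1 (pickup(D)): towers=[A/F/C; B/E] holding=D
step 2 (stack(D, C)): towers=[A/F/C/D; B/E] holding=-
step 3 (unstack(E, B)): towers=[A/F/C/D; B] holding=E
step 4 (stack(E, D)): towers=[A/F/C/D/E; B] holding=-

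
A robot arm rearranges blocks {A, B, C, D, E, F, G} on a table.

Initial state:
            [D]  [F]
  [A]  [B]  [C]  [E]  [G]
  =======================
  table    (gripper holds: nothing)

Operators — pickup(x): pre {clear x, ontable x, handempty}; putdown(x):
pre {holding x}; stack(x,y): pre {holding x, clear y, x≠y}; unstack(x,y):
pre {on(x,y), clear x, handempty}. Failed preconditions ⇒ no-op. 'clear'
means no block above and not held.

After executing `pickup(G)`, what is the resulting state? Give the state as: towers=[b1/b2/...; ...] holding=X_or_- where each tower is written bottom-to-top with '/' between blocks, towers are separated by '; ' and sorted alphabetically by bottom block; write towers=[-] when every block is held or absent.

towers=[A; B; C/D; E/F] holding=G

before: towers=[A; B; C/D; E/F; G] holding=-
pre[pickup(G)]: clear(G) ok, ontable(G) ok, handempty ok
all met → apply pickup(G)
after:  towers=[A; B; C/D; E/F] holding=G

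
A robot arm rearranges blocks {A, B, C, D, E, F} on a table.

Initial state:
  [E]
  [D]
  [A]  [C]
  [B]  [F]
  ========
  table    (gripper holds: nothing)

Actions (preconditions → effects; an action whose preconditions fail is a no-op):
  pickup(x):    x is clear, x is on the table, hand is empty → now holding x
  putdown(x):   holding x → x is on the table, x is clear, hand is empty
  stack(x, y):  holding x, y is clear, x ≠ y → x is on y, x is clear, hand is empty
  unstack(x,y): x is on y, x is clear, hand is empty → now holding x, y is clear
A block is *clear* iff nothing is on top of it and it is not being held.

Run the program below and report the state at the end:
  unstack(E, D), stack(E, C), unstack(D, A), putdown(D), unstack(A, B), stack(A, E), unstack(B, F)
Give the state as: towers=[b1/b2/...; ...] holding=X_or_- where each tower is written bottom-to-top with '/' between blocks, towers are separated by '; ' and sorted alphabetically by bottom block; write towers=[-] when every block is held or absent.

towers=[B; D; F/C/E/A] holding=-

step 1 (unstack(E, D)): towers=[B/A/D; F/C] holding=E
step 2 (stack(E, C)): towers=[B/A/D; F/C/E] holding=-
step 3 (unstack(D, A)): towers=[B/A; F/C/E] holding=D
step 4 (putdown(D)): towers=[B/A; D; F/C/E] holding=-
step 5 (unstack(A, B)): towers=[B; D; F/C/E] holding=A
step 6 (stack(A, E)): towers=[B; D; F/C/E/A] holding=-
step 7 (unstack(B, F)) [no-op]: towers=[B; D; F/C/E/A] holding=-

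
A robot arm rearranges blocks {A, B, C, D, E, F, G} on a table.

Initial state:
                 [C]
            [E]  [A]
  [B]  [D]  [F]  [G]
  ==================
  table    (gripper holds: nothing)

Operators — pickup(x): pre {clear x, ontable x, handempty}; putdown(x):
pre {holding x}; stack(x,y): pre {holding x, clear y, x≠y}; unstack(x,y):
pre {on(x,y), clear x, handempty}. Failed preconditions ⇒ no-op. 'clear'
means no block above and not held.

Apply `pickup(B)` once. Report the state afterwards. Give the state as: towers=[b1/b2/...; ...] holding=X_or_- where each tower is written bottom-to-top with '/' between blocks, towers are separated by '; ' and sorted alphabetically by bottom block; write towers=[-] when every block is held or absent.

towers=[D; F/E; G/A/C] holding=B

before: towers=[B; D; F/E; G/A/C] holding=-
pre[pickup(B)]: clear(B) ✓, ontable(B) ✓, handempty ✓
all met → apply pickup(B)
after:  towers=[D; F/E; G/A/C] holding=B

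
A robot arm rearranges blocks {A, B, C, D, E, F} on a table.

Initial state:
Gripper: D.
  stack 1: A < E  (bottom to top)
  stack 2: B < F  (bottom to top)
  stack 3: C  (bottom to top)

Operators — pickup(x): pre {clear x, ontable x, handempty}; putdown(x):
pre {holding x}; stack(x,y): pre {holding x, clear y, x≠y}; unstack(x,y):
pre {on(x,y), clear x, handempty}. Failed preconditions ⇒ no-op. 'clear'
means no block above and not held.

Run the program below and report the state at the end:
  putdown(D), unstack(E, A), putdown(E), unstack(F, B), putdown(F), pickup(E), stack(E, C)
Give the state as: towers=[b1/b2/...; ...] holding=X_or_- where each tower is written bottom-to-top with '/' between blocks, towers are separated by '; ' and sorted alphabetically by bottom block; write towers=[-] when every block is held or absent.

towers=[A; B; C/E; D; F] holding=-

step 1 (putdown(D)): towers=[A/E; B/F; C; D] holding=-
step 2 (unstack(E, A)): towers=[A; B/F; C; D] holding=E
step 3 (putdown(E)): towers=[A; B/F; C; D; E] holding=-
step 4 (unstack(F, B)): towers=[A; B; C; D; E] holding=F
step 5 (putdown(F)): towers=[A; B; C; D; E; F] holding=-
step 6 (pickup(E)): towers=[A; B; C; D; F] holding=E
step 7 (stack(E, C)): towers=[A; B; C/E; D; F] holding=-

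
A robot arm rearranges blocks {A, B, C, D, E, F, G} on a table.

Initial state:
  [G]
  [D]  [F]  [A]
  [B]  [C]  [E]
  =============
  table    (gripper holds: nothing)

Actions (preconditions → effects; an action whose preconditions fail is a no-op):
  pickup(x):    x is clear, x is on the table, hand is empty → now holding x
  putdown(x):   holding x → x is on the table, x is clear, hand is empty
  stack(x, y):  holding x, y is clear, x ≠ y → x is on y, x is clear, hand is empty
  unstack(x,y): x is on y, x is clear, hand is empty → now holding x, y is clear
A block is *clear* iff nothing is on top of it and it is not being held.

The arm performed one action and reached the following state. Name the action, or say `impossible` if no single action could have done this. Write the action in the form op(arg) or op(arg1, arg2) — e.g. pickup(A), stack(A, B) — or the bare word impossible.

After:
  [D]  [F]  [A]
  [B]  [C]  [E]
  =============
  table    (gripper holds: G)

target: towers=[B/D; C/F; E/A] holding=G
     unstack(F, C) → towers=[B/D/G; C; E/A] holding=F
     unstack(G, D) → towers=[B/D; C/F; E/A] holding=G  ← match
     unstack(A, E) → towers=[B/D/G; C/F; E] holding=A

unstack(G, D)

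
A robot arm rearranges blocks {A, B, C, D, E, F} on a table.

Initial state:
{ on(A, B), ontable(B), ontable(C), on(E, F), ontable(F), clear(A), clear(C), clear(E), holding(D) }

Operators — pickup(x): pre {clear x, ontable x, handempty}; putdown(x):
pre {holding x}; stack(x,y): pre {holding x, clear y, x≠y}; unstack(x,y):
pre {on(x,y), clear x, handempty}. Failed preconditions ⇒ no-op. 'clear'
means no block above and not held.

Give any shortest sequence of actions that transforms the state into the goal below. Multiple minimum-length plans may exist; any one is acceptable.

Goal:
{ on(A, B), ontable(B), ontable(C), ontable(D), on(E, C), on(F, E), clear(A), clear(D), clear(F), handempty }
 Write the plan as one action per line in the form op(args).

putdown(D)
unstack(E, F)
stack(E, C)
pickup(F)
stack(F, E)

step 1 (putdown(D)): towers=[B/A; C; D; F/E] holding=-
step 2 (unstack(E, F)): towers=[B/A; C; D; F] holding=E
step 3 (stack(E, C)): towers=[B/A; C/E; D; F] holding=-
step 4 (pickup(F)): towers=[B/A; C/E; D] holding=F
step 5 (stack(F, E)): towers=[B/A; C/E/F; D] holding=-
goal check: towers=[B/A; C/E/F; D] holding=- — reached (length 5, optimal by BFS)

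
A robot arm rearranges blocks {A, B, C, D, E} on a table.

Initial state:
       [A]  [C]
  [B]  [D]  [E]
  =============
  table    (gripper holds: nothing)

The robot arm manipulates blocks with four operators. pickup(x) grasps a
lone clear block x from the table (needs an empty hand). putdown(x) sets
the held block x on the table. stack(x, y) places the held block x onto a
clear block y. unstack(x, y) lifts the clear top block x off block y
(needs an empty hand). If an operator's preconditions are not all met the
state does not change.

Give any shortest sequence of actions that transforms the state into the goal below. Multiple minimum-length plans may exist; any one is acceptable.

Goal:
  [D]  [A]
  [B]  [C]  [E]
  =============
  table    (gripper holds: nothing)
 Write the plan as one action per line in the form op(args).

step 1 (unstack(C, E)): towers=[B; D/A; E] holding=C
step 2 (putdown(C)): towers=[B; C; D/A; E] holding=-
step 3 (unstack(A, D)): towers=[B; C; D; E] holding=A
step 4 (stack(A, C)): towers=[B; C/A; D; E] holding=-
step 5 (pickup(D)): towers=[B; C/A; E] holding=D
step 6 (stack(D, B)): towers=[B/D; C/A; E] holding=-
goal check: towers=[B/D; C/A; E] holding=- — reached (length 6, optimal by BFS)

unstack(C, E)
putdown(C)
unstack(A, D)
stack(A, C)
pickup(D)
stack(D, B)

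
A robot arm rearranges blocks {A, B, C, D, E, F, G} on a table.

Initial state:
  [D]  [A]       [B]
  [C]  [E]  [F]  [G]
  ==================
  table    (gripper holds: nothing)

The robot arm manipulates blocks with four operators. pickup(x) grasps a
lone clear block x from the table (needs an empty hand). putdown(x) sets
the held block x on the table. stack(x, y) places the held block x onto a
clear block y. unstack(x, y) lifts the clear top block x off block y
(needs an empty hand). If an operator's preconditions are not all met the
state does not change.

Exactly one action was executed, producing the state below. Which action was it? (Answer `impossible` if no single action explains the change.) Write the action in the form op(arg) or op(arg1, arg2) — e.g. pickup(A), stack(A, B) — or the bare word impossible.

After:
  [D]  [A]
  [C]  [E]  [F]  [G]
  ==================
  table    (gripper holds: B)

unstack(B, G)

target: towers=[C/D; E/A; F; G] holding=B
     unstack(B, G) → towers=[C/D; E/A; F; G] holding=B  ← match
         pickup(F) → towers=[C/D; E/A; G/B] holding=F
     unstack(D, C) → towers=[C; E/A; F; G/B] holding=D
     unstack(A, E) → towers=[C/D; E; F; G/B] holding=A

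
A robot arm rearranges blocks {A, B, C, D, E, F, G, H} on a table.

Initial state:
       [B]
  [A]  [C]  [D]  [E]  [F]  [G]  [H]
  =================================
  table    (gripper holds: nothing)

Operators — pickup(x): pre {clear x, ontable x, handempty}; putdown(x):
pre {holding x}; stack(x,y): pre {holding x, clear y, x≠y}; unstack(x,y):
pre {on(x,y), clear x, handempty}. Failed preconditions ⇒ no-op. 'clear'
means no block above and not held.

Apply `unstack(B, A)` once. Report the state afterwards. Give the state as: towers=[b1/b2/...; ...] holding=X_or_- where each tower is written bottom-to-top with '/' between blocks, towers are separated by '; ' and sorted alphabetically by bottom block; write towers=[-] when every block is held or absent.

towers=[A; C/B; D; E; F; G; H] holding=-

before: towers=[A; C/B; D; E; F; G; H] holding=-
pre[unstack(B, A)]: on(B,A) fail, clear(B) ok, handempty ok
on(B,A) unmet → unstack(B, A) is a no-op
after:  towers=[A; C/B; D; E; F; G; H] holding=-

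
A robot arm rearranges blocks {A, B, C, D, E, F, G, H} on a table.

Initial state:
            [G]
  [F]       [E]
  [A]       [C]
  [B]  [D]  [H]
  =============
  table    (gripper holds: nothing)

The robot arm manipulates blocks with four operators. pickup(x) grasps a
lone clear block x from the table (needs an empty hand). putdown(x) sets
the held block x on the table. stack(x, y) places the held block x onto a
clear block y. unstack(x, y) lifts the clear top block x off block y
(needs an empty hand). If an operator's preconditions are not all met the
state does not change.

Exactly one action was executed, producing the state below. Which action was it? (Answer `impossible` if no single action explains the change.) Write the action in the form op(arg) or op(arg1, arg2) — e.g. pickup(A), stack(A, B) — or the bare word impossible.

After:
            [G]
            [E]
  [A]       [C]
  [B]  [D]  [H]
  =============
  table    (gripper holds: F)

unstack(F, A)

target: towers=[B/A; D; H/C/E/G] holding=F
     unstack(G, E) → towers=[B/A/F; D; H/C/E] holding=G
     unstack(F, A) → towers=[B/A; D; H/C/E/G] holding=F  ← match
         pickup(D) → towers=[B/A/F; H/C/E/G] holding=D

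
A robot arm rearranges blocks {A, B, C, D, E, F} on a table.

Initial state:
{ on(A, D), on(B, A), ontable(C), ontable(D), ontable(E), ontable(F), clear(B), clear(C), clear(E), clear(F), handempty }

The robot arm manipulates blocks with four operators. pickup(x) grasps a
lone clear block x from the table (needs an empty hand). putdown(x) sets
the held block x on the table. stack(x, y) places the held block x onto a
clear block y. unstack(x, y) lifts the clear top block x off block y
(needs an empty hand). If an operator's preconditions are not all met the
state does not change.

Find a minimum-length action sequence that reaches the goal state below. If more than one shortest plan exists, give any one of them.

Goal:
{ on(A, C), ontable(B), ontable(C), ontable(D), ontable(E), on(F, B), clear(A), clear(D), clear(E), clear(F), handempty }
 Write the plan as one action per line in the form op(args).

unstack(B, A)
putdown(B)
pickup(F)
stack(F, B)
unstack(A, D)
stack(A, C)

step 1 (unstack(B, A)): towers=[C; D/A; E; F] holding=B
step 2 (putdown(B)): towers=[B; C; D/A; E; F] holding=-
step 3 (pickup(F)): towers=[B; C; D/A; E] holding=F
step 4 (stack(F, B)): towers=[B/F; C; D/A; E] holding=-
step 5 (unstack(A, D)): towers=[B/F; C; D; E] holding=A
step 6 (stack(A, C)): towers=[B/F; C/A; D; E] holding=-
goal check: towers=[B/F; C/A; D; E] holding=- — reached (length 6, optimal by BFS)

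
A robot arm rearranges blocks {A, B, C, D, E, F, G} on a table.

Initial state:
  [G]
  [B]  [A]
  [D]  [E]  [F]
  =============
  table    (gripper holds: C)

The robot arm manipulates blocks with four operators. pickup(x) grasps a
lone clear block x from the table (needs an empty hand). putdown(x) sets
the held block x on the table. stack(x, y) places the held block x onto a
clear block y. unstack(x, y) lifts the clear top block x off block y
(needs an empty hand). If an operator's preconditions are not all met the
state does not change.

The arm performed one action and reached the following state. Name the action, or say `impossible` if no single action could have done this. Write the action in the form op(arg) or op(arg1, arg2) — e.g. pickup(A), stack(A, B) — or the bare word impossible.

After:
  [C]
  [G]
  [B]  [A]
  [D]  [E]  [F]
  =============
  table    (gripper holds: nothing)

target: towers=[D/B/G/C; E/A; F] holding=-
        putdown(C) → towers=[C; D/B/G; E/A; F] holding=-
       stack(C, F) → towers=[D/B/G; E/A; F/C] holding=-
       stack(C, G) → towers=[D/B/G/C; E/A; F] holding=-  ← match
       stack(C, A) → towers=[D/B/G; E/A/C; F] holding=-

stack(C, G)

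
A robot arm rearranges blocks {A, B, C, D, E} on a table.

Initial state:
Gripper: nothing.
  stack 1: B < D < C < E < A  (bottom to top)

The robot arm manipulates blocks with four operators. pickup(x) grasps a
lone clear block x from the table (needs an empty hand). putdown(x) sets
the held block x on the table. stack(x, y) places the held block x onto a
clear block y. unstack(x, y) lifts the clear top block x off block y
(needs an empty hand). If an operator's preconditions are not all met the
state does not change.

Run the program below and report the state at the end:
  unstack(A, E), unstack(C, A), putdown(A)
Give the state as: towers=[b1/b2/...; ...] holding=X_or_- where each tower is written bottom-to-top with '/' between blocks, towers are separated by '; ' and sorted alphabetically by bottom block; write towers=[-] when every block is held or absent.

step 1 (unstack(A, E)): towers=[B/D/C/E] holding=A
step 2 (unstack(C, A)) [no-op]: towers=[B/D/C/E] holding=A
step 3 (putdown(A)): towers=[A; B/D/C/E] holding=-

towers=[A; B/D/C/E] holding=-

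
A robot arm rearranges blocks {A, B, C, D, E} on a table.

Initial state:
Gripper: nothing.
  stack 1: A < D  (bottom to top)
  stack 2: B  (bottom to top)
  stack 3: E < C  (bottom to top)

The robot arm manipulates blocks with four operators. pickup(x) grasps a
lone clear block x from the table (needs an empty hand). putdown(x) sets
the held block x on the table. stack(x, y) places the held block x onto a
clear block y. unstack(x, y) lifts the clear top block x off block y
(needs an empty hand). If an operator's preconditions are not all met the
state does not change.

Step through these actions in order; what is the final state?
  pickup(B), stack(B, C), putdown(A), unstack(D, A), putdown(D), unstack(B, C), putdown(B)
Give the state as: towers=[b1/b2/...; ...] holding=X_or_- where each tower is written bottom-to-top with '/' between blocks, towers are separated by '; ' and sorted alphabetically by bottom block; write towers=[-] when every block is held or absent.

step 1 (pickup(B)): towers=[A/D; E/C] holding=B
step 2 (stack(B, C)): towers=[A/D; E/C/B] holding=-
step 3 (putdown(A)) [no-op]: towers=[A/D; E/C/B] holding=-
step 4 (unstack(D, A)): towers=[A; E/C/B] holding=D
step 5 (putdown(D)): towers=[A; D; E/C/B] holding=-
step 6 (unstack(B, C)): towers=[A; D; E/C] holding=B
step 7 (putdown(B)): towers=[A; B; D; E/C] holding=-

towers=[A; B; D; E/C] holding=-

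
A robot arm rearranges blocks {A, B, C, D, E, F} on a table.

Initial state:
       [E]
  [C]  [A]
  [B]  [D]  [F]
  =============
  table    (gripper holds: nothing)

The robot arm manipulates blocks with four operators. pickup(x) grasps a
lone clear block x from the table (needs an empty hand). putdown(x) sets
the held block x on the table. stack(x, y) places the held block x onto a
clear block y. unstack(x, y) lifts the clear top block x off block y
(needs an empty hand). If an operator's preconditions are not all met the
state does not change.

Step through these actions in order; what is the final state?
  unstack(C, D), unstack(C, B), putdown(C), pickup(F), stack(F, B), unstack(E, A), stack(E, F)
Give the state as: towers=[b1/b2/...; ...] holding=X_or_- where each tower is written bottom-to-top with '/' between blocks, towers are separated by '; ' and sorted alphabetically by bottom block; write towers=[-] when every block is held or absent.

towers=[B/F/E; C; D/A] holding=-

step 1 (unstack(C, D)) [no-op]: towers=[B/C; D/A/E; F] holding=-
step 2 (unstack(C, B)): towers=[B; D/A/E; F] holding=C
step 3 (putdown(C)): towers=[B; C; D/A/E; F] holding=-
step 4 (pickup(F)): towers=[B; C; D/A/E] holding=F
step 5 (stack(F, B)): towers=[B/F; C; D/A/E] holding=-
step 6 (unstack(E, A)): towers=[B/F; C; D/A] holding=E
step 7 (stack(E, F)): towers=[B/F/E; C; D/A] holding=-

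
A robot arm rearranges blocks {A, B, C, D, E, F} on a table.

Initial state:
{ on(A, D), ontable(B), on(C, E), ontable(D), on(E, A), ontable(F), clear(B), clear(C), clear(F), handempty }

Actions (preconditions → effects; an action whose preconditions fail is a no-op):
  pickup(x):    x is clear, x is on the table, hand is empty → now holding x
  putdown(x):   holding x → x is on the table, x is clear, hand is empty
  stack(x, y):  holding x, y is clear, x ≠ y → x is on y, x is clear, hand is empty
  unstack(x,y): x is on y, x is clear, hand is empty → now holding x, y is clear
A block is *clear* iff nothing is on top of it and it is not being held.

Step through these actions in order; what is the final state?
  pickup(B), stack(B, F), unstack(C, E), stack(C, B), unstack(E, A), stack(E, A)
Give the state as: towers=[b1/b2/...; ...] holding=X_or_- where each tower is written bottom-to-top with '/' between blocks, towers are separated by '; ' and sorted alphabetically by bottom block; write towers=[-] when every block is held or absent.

step 1 (pickup(B)): towers=[D/A/E/C; F] holding=B
step 2 (stack(B, F)): towers=[D/A/E/C; F/B] holding=-
step 3 (unstack(C, E)): towers=[D/A/E; F/B] holding=C
step 4 (stack(C, B)): towers=[D/A/E; F/B/C] holding=-
step 5 (unstack(E, A)): towers=[D/A; F/B/C] holding=E
step 6 (stack(E, A)): towers=[D/A/E; F/B/C] holding=-

towers=[D/A/E; F/B/C] holding=-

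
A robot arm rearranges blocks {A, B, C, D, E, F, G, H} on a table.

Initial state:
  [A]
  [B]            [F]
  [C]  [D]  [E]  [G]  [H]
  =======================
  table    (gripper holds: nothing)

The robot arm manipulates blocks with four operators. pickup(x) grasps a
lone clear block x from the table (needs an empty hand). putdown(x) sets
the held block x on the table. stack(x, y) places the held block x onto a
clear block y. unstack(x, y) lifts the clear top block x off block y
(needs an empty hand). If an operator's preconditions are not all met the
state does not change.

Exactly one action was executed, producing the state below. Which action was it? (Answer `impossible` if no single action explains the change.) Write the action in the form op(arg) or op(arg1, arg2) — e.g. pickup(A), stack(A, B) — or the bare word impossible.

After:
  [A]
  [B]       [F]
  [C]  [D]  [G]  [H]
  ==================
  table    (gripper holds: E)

pickup(E)

target: towers=[C/B/A; D; G/F; H] holding=E
     unstack(A, B) → towers=[C/B; D; E; G/F; H] holding=A
         pickup(E) → towers=[C/B/A; D; G/F; H] holding=E  ← match
         pickup(H) → towers=[C/B/A; D; E; G/F] holding=H
     unstack(F, G) → towers=[C/B/A; D; E; G; H] holding=F
         pickup(D) → towers=[C/B/A; E; G/F; H] holding=D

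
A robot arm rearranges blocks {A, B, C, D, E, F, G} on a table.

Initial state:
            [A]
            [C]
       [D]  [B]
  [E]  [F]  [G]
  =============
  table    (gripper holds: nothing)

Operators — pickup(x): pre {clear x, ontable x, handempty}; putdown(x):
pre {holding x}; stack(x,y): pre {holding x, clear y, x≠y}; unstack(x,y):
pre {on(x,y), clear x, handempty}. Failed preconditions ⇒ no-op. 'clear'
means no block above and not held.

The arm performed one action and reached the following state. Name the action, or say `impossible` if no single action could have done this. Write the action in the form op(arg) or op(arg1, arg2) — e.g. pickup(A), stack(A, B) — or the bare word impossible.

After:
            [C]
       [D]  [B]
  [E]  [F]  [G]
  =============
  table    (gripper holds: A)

unstack(A, C)

target: towers=[E; F/D; G/B/C] holding=A
     unstack(D, F) → towers=[E; F; G/B/C/A] holding=D
     unstack(A, C) → towers=[E; F/D; G/B/C] holding=A  ← match
         pickup(E) → towers=[F/D; G/B/C/A] holding=E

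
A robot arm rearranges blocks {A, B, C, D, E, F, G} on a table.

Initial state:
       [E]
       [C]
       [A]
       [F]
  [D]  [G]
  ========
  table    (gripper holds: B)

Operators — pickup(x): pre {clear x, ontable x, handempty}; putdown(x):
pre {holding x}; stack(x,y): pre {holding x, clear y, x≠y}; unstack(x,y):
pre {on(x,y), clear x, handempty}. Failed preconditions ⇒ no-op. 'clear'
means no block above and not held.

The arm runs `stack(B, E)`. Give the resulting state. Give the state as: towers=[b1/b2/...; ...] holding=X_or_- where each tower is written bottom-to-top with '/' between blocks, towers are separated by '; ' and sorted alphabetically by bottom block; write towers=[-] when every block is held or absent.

towers=[D; G/F/A/C/E/B] holding=-

before: towers=[D; G/F/A/C/E] holding=B
pre[stack(B, E)]: holding(B) ✓, clear(E) ✓, B≠E ✓
all met → apply stack(B, E)
after:  towers=[D; G/F/A/C/E/B] holding=-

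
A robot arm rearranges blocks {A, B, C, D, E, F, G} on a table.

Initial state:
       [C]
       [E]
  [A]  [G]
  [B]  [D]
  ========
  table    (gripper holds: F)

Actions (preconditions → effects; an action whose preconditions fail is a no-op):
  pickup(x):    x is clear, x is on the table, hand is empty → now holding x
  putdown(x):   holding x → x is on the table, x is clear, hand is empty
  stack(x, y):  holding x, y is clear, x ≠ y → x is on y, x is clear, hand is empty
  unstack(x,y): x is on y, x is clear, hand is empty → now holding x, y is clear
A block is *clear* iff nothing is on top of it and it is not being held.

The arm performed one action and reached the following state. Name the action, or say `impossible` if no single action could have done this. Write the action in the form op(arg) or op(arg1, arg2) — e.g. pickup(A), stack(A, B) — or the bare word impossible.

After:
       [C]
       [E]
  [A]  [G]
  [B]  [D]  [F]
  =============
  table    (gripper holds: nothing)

putdown(F)

target: towers=[B/A; D/G/E/C; F] holding=-
        putdown(F) → towers=[B/A; D/G/E/C; F] holding=-  ← match
       stack(F, A) → towers=[B/A/F; D/G/E/C] holding=-
       stack(F, C) → towers=[B/A; D/G/E/C/F] holding=-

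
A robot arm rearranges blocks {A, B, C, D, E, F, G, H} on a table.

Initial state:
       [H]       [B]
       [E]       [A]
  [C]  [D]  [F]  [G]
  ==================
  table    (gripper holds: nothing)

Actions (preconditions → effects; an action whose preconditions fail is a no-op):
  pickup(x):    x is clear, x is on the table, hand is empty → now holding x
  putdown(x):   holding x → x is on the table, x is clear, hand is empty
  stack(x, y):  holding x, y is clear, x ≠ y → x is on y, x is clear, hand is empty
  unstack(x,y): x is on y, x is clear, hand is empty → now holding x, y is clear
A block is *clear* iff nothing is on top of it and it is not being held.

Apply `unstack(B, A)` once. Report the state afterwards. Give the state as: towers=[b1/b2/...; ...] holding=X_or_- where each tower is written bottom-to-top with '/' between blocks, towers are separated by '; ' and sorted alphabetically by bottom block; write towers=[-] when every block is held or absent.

before: towers=[C; D/E/H; F; G/A/B] holding=-
pre[unstack(B, A)]: on(B,A) ok, clear(B) ok, handempty ok
all met → apply unstack(B, A)
after:  towers=[C; D/E/H; F; G/A] holding=B

towers=[C; D/E/H; F; G/A] holding=B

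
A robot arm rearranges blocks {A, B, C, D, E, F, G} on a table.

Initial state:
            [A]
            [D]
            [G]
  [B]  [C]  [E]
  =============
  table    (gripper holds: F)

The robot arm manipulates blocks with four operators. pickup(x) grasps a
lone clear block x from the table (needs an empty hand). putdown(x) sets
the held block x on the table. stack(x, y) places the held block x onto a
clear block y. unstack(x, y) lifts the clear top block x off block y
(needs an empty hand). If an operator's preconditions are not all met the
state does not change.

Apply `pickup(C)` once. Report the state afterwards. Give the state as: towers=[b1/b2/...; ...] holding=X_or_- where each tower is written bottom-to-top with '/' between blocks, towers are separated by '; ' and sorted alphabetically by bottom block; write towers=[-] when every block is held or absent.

before: towers=[B; C; E/G/D/A] holding=F
pre[pickup(C)]: clear(C) ok, ontable(C) ok, handempty fail
handempty unmet → pickup(C) is a no-op
after:  towers=[B; C; E/G/D/A] holding=F

towers=[B; C; E/G/D/A] holding=F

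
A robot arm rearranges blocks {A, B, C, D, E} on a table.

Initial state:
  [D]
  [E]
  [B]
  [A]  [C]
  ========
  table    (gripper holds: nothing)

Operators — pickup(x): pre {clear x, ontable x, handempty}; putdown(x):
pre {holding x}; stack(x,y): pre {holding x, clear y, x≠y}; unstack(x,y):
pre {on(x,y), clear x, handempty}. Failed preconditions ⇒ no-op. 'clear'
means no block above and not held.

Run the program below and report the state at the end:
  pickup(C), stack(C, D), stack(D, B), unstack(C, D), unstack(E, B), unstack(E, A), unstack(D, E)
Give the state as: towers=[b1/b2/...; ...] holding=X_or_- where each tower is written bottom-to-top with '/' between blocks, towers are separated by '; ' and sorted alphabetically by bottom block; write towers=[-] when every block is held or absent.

towers=[A/B/E/D] holding=C

step 1 (pickup(C)): towers=[A/B/E/D] holding=C
step 2 (stack(C, D)): towers=[A/B/E/D/C] holding=-
step 3 (stack(D, B)) [no-op]: towers=[A/B/E/D/C] holding=-
step 4 (unstack(C, D)): towers=[A/B/E/D] holding=C
step 5 (unstack(E, B)) [no-op]: towers=[A/B/E/D] holding=C
step 6 (unstack(E, A)) [no-op]: towers=[A/B/E/D] holding=C
step 7 (unstack(D, E)) [no-op]: towers=[A/B/E/D] holding=C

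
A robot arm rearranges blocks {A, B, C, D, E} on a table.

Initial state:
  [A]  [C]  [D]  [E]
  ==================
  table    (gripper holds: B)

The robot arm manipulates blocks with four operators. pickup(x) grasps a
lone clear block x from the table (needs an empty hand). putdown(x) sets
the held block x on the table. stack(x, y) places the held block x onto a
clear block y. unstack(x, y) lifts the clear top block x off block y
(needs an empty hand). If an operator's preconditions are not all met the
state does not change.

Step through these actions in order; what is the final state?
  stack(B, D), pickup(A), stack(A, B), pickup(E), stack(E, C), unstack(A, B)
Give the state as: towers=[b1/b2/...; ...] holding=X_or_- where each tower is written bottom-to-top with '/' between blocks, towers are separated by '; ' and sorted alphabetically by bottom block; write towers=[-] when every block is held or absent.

towers=[C/E; D/B] holding=A

step 1 (stack(B, D)): towers=[A; C; D/B; E] holding=-
step 2 (pickup(A)): towers=[C; D/B; E] holding=A
step 3 (stack(A, B)): towers=[C; D/B/A; E] holding=-
step 4 (pickup(E)): towers=[C; D/B/A] holding=E
step 5 (stack(E, C)): towers=[C/E; D/B/A] holding=-
step 6 (unstack(A, B)): towers=[C/E; D/B] holding=A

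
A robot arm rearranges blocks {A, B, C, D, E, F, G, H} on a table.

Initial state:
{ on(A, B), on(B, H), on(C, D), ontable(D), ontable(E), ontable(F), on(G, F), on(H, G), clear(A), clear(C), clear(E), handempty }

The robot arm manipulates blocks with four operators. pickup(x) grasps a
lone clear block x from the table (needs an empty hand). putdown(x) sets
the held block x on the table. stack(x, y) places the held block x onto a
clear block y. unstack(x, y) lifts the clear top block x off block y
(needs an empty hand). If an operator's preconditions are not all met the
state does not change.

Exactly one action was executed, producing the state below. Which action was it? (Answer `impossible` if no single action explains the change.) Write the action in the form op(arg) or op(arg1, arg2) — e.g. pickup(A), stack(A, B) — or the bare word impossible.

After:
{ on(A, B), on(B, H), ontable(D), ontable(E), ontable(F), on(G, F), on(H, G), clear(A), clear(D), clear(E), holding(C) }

unstack(C, D)

target: towers=[D; E; F/G/H/B/A] holding=C
     unstack(A, B) → towers=[D/C; E; F/G/H/B] holding=A
         pickup(E) → towers=[D/C; F/G/H/B/A] holding=E
     unstack(C, D) → towers=[D; E; F/G/H/B/A] holding=C  ← match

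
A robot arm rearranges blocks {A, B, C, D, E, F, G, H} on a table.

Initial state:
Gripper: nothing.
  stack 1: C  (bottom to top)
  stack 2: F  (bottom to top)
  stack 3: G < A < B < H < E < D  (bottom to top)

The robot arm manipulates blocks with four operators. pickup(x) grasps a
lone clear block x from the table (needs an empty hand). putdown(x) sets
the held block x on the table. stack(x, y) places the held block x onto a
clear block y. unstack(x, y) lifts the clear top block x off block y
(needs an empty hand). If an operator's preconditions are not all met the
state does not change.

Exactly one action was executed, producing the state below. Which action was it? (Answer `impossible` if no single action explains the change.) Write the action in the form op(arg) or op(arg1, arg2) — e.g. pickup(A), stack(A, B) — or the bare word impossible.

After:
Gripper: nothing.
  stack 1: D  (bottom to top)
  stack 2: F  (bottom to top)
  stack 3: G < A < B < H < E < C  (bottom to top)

impossible

target: towers=[D; F; G/A/B/H/E/C] holding=-
         pickup(F) → towers=[C; G/A/B/H/E/D] holding=F
     unstack(D, E) → towers=[C; F; G/A/B/H/E] holding=D
         pickup(C) → towers=[F; G/A/B/H/E/D] holding=C
none of the 3 applicable actions match → impossible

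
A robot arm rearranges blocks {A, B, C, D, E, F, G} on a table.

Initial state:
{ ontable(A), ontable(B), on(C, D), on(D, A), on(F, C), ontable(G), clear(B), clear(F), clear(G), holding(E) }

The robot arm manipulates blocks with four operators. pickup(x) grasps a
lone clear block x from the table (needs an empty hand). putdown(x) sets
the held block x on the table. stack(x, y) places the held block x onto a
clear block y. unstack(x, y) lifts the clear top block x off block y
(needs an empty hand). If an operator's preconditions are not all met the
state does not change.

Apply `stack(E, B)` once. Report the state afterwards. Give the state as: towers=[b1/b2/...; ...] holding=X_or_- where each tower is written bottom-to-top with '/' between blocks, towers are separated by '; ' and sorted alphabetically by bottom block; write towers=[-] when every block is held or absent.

before: towers=[A/D/C/F; B; G] holding=E
pre[stack(E, B)]: holding(E) ok, clear(B) ok, E≠B ok
all met → apply stack(E, B)
after:  towers=[A/D/C/F; B/E; G] holding=-

towers=[A/D/C/F; B/E; G] holding=-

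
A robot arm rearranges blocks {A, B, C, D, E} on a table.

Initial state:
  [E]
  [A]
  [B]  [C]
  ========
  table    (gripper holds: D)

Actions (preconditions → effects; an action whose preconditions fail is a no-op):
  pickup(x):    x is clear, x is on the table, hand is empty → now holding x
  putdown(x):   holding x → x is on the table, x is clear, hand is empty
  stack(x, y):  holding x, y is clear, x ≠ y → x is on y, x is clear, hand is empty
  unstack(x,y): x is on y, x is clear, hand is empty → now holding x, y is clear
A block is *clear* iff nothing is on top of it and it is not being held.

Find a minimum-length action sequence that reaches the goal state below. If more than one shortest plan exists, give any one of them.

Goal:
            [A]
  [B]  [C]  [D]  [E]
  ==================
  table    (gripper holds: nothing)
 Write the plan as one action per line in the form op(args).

step 1 (putdown(D)): towers=[B/A/E; C; D] holding=-
step 2 (unstack(E, A)): towers=[B/A; C; D] holding=E
step 3 (putdown(E)): towers=[B/A; C; D; E] holding=-
step 4 (unstack(A, B)): towers=[B; C; D; E] holding=A
step 5 (stack(A, D)): towers=[B; C; D/A; E] holding=-
goal check: towers=[B; C; D/A; E] holding=- — reached (length 5, optimal by BFS)

putdown(D)
unstack(E, A)
putdown(E)
unstack(A, B)
stack(A, D)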